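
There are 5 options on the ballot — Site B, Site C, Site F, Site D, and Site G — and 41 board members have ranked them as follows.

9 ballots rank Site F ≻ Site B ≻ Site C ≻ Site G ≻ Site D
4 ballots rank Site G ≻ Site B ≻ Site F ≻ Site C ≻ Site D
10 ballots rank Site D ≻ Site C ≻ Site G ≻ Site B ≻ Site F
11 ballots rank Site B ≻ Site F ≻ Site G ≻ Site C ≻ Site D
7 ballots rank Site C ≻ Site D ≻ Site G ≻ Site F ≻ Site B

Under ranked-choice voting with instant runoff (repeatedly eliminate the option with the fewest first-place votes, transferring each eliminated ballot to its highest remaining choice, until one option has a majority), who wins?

Site B

Round 1: Site B 11, Site D 10, Site F 9, Site C 7, Site G 4. Site G has the fewest and is eliminated.
Round 2: Site B 15, Site D 10, Site F 9, Site C 7. Site C has the fewest and is eliminated.
Round 3: Site D 17, Site B 15, Site F 9. Site F has the fewest and is eliminated.
Round 4: Site B 24, Site D 17. Site B has a majority.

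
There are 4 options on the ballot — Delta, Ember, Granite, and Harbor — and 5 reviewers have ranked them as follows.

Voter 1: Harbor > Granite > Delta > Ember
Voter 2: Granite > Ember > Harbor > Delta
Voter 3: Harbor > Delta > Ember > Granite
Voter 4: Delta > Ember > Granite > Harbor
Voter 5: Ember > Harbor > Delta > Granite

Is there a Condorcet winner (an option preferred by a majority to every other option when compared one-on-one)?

No

Head-to-head results (5 voters total):
Delta vs Ember: Delta wins 3–2.
Delta vs Granite: Delta wins 3–2.
Delta vs Harbor: Harbor wins 4–1.
Ember vs Granite: Ember wins 3–2.
Ember vs Harbor: Ember wins 3–2.
Granite vs Harbor: Harbor wins 3–2.
No candidate beats all others: Delta beats Ember beats Harbor beats Delta, a majority cycle.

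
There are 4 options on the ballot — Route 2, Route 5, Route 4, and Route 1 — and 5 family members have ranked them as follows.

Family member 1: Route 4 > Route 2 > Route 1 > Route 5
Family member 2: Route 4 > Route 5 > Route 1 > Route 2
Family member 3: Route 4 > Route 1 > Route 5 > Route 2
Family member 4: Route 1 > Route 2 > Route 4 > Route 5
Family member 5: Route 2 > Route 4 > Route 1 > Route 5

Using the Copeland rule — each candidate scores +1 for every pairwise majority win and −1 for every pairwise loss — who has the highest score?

Pairwise results:
  Route 2 vs Route 5: Route 2 wins 3–2.
  Route 2 vs Route 4: Route 4 wins 3–2.
  Route 2 vs Route 1: Route 1 wins 3–2.
  Route 5 vs Route 4: Route 4 wins 5–0.
  Route 5 vs Route 1: Route 1 wins 4–1.
  Route 4 vs Route 1: Route 4 wins 4–1.
Copeland scores (wins − losses):
  Route 2: 1 − 2 = -1
  Route 5: 0 − 3 = -3
  Route 4: 3 − 0 = 3
  Route 1: 2 − 1 = 1
Route 4 has the best Copeland score.

Route 4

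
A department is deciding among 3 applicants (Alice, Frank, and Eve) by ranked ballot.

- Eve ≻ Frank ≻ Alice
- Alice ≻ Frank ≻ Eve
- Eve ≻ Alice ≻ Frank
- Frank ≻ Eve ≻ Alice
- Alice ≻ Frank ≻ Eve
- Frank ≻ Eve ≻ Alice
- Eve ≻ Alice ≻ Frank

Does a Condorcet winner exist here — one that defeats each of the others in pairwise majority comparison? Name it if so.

No Condorcet winner

Head-to-head results (7 voters total):
Alice vs Frank: Alice wins 4–3.
Alice vs Eve: Eve wins 5–2.
Frank vs Eve: Frank wins 4–3.
No candidate beats all others: Alice beats Frank beats Eve beats Alice, a majority cycle.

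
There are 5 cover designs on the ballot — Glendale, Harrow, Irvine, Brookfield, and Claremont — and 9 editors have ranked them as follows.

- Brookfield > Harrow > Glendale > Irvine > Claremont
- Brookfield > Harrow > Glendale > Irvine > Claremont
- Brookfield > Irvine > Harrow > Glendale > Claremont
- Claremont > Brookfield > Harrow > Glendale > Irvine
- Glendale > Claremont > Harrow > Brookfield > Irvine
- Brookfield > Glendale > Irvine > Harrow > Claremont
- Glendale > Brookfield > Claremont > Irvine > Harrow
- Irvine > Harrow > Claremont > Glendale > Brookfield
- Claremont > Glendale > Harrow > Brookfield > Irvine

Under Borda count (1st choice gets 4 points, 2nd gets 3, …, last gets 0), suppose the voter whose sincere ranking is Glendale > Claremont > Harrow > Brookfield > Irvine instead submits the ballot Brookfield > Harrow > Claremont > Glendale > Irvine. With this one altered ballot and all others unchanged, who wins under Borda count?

Borda totals with the altered ballot: Glendale 18, Harrow 19, Irvine 12, Brookfield 27, Claremont 14.
The winner is unchanged: still Brookfield.

Brookfield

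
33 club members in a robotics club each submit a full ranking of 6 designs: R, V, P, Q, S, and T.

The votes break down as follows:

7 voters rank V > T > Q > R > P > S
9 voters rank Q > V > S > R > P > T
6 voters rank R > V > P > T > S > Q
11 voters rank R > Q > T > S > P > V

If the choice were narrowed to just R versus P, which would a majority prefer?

R

Ballots ranking R above P: 7+9+6+11 = 33.
Ballots ranking P above R: 0.
R wins the head-to-head, 33–0.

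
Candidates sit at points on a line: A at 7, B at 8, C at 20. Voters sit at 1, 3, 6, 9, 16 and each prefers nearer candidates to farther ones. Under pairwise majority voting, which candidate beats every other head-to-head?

A

With single-peaked preferences on a line, the Condorcet winner is the candidate closest to the median voter.
The median voter (position 6) is closest to A at 7.
Check: A vs B — voters closer to A: 3 of 5.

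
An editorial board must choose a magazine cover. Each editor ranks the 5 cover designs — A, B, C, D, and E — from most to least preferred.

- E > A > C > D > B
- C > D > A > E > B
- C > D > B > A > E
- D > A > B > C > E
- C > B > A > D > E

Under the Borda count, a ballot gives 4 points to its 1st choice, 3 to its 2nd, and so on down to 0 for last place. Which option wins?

C

Borda scores:
  A: 3 + 2 + 1 + 3 + 2 = 11
  B: 0 + 0 + 2 + 2 + 3 = 7
  C: 2 + 4 + 4 + 1 + 4 = 15
  D: 1 + 3 + 3 + 4 + 1 = 12
  E: 4 + 1 + 0 + 0 + 0 = 5
C has the highest total.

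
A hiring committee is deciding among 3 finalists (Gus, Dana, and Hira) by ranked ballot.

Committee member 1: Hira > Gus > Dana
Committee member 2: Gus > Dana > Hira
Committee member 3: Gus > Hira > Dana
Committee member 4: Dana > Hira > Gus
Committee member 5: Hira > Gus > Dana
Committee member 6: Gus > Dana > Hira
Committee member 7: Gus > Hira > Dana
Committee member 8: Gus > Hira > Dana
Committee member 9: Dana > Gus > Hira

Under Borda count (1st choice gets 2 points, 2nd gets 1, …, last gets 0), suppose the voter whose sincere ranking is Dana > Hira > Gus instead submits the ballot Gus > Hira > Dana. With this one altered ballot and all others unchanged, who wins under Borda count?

Borda totals with the altered ballot: Gus 15, Dana 4, Hira 8.
The winner is unchanged: still Gus.

Gus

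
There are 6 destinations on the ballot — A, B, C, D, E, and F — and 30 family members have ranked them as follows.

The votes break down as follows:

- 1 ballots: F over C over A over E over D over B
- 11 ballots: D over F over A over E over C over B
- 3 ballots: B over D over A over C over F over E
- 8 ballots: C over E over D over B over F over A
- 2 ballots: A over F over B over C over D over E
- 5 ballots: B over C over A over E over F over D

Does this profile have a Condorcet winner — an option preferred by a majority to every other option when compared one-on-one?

Head-to-head results (30 voters total):
A vs B: B wins 16–14.
A vs C: A wins 16–14.
A vs D: D wins 22–8.
A vs E: A wins 22–8.
A vs F: F wins 20–10.
B vs C: C wins 20–10.
B vs D: D wins 20–10.
B vs E: E wins 20–10.
B vs F: B wins 16–14.
C vs D: C wins 16–14.
C vs E: C wins 19–11.
C vs F: C wins 16–14.
D vs E: D wins 16–14.
D vs F: D wins 22–8.
E vs F: F wins 17–13.
No candidate beats all others: A beats C beats B beats A, a majority cycle.

No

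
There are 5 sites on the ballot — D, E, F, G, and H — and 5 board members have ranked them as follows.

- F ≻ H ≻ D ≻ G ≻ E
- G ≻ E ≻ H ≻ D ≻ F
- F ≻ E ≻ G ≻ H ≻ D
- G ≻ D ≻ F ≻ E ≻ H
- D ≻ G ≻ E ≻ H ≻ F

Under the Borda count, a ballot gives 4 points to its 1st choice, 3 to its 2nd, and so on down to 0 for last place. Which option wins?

G

Borda scores:
  D: 2 + 1 + 0 + 3 + 4 = 10
  E: 0 + 3 + 3 + 1 + 2 = 9
  F: 4 + 0 + 4 + 2 + 0 = 10
  G: 1 + 4 + 2 + 4 + 3 = 14
  H: 3 + 2 + 1 + 0 + 1 = 7
G has the highest total.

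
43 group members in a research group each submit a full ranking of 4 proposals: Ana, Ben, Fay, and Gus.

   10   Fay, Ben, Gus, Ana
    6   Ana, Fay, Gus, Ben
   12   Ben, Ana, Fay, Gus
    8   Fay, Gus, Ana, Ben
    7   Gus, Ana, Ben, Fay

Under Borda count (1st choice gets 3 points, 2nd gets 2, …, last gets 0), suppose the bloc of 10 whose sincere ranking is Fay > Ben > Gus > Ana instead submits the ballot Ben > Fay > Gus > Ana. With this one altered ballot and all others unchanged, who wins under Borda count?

Borda totals with the altered ballot: Ana 64, Ben 73, Fay 68, Gus 53.
The switch changes the winner from Fay to Ben.

Ben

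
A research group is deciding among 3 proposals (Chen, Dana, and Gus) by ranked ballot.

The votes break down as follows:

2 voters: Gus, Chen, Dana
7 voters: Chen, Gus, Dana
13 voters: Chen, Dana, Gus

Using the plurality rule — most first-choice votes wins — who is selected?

Chen

First-place vote totals:
  Chen: 20
  Dana: 0
  Gus: 2
Chen has the most first-place votes.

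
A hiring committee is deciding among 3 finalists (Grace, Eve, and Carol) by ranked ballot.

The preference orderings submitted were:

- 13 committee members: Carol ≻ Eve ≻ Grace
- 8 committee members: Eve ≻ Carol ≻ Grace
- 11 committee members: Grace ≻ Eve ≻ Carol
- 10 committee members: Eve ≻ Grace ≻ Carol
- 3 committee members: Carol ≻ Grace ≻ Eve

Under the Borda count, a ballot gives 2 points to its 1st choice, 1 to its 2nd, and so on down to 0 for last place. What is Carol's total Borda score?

40

Borda scores:
  Grace: 13·0 + 8·0 + 11·2 + 10·1 + 3·1 = 35
  Eve: 13·1 + 8·2 + 11·1 + 10·2 + 3·0 = 60
  Carol: 13·2 + 8·1 + 11·0 + 10·0 + 3·2 = 40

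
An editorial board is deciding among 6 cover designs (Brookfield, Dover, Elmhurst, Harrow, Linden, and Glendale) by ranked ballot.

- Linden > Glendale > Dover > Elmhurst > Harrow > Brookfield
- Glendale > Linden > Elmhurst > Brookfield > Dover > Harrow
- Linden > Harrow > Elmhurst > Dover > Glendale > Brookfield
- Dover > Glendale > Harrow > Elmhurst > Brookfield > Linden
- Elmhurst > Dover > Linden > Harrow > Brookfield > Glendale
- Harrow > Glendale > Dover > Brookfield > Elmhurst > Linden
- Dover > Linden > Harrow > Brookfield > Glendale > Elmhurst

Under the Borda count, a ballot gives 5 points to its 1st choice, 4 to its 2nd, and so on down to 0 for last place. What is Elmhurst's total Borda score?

16

Borda scores:
  Brookfield: 0 + 2 + 0 + 1 + 1 + 2 + 2 = 8
  Dover: 3 + 1 + 2 + 5 + 4 + 3 + 5 = 23
  Elmhurst: 2 + 3 + 3 + 2 + 5 + 1 + 0 = 16
  Harrow: 1 + 0 + 4 + 3 + 2 + 5 + 3 = 18
  Linden: 5 + 4 + 5 + 0 + 3 + 0 + 4 = 21
  Glendale: 4 + 5 + 1 + 4 + 0 + 4 + 1 = 19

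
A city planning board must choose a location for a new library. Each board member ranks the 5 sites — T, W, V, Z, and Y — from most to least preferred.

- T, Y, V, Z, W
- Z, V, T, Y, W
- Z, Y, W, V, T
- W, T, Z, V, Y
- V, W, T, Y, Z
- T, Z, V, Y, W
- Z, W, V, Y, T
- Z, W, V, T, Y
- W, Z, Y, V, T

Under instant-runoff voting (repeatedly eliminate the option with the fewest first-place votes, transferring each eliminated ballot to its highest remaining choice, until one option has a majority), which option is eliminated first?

Round 1: Z 4, T 2, W 2, V 1, Y 0. Y has the fewest and is eliminated.
Round 2: Z 4, T 2, W 2, V 1. V has the fewest and is eliminated.
Round 3: Z 4, W 3, T 2. T has the fewest and is eliminated.
Round 4: Z 6, W 3. Z has a majority.

Y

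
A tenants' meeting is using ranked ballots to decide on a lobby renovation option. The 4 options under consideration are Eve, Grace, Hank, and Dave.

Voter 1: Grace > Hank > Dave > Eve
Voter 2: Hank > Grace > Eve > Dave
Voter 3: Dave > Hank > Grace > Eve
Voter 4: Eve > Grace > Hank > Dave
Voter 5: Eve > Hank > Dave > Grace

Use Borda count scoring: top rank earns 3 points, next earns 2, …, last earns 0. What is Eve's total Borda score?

7

Borda scores:
  Eve: 0 + 1 + 0 + 3 + 3 = 7
  Grace: 3 + 2 + 1 + 2 + 0 = 8
  Hank: 2 + 3 + 2 + 1 + 2 = 10
  Dave: 1 + 0 + 3 + 0 + 1 = 5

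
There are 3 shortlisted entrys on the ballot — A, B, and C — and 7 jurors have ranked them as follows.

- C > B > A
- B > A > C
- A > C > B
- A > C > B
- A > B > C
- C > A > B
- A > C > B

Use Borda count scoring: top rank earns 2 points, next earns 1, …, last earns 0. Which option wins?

Borda scores:
  A: 0 + 1 + 2 + 2 + 2 + 1 + 2 = 10
  B: 1 + 2 + 0 + 0 + 1 + 0 + 0 = 4
  C: 2 + 0 + 1 + 1 + 0 + 2 + 1 = 7
A has the highest total.

A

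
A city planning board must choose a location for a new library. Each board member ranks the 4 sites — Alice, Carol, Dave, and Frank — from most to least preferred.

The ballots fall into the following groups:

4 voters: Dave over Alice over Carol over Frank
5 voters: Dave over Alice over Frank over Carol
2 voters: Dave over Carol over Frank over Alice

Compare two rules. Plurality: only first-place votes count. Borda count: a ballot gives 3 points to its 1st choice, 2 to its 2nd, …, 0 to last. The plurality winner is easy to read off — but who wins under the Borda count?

Dave

Plurality first-place counts: Alice 0, Carol 0, Dave 11, Frank 0 → Dave.
Borda totals: Alice 18, Carol 8, Dave 33, Frank 7 → Dave.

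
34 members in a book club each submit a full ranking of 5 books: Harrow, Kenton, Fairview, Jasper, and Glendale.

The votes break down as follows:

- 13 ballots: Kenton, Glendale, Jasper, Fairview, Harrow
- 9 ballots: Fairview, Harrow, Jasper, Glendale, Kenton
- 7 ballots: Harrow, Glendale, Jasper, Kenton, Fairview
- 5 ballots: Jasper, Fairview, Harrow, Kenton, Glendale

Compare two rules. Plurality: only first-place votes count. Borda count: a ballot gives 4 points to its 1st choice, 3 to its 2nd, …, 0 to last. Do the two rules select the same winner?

Plurality first-place counts: Harrow 7, Kenton 13, Fairview 9, Jasper 5, Glendale 0 → Kenton.
Borda totals: Harrow 65, Kenton 64, Fairview 64, Jasper 78, Glendale 69 → Jasper.
The two rules disagree: plurality picks Kenton, Borda picks Jasper.

No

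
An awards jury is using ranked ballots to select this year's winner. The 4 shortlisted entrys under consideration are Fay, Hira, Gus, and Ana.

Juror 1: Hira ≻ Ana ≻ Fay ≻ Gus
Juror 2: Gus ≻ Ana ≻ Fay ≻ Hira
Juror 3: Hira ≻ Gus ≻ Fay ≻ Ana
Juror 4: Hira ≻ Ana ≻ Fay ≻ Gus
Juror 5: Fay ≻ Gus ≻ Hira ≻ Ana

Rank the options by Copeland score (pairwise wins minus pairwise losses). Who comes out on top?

Hira

Pairwise results:
  Fay vs Hira: Hira wins 3–2.
  Fay vs Gus: Fay wins 3–2.
  Fay vs Ana: Ana wins 3–2.
  Hira vs Gus: Hira wins 3–2.
  Hira vs Ana: Hira wins 4–1.
  Gus vs Ana: Gus wins 3–2.
Copeland scores (wins − losses):
  Fay: 1 − 2 = -1
  Hira: 3 − 0 = 3
  Gus: 1 − 2 = -1
  Ana: 1 − 2 = -1
Hira has the best Copeland score.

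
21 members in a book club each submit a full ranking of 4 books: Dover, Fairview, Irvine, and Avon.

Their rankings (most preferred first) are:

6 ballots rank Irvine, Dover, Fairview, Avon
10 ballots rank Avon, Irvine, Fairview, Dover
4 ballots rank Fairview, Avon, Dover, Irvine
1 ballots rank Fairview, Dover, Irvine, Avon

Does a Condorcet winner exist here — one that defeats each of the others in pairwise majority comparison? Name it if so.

There is no Condorcet winner

Head-to-head results (21 voters total):
Dover vs Fairview: Fairview wins 15–6.
Dover vs Irvine: Irvine wins 16–5.
Dover vs Avon: Avon wins 14–7.
Fairview vs Irvine: Irvine wins 16–5.
Fairview vs Avon: Fairview wins 11–10.
Irvine vs Avon: Avon wins 14–7.
No candidate beats all others: Fairview beats Avon beats Irvine beats Fairview, a majority cycle.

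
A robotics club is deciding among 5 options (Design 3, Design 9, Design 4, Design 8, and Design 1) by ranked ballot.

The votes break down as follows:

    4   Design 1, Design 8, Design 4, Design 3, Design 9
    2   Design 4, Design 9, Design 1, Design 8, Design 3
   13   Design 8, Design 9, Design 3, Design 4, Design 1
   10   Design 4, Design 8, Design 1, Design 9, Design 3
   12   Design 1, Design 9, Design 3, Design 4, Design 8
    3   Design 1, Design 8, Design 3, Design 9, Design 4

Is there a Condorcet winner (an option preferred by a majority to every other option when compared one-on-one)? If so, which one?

Head-to-head results (44 voters total):
Design 3 vs Design 9: Design 9 wins 37–7.
Design 3 vs Design 4: Design 3 wins 28–16.
Design 3 vs Design 8: Design 8 wins 32–12.
Design 3 vs Design 1: Design 1 wins 31–13.
Design 9 vs Design 4: Design 9 wins 28–16.
Design 9 vs Design 8: Design 8 wins 30–14.
Design 9 vs Design 1: Design 1 wins 29–15.
Design 4 vs Design 8: Design 4 wins 24–20.
Design 4 vs Design 1: Design 4 wins 25–19.
Design 8 vs Design 1: Design 8 wins 23–21.
No candidate beats all others: Design 3 beats Design 4 beats Design 8 beats Design 3, a majority cycle.

There is no Condorcet winner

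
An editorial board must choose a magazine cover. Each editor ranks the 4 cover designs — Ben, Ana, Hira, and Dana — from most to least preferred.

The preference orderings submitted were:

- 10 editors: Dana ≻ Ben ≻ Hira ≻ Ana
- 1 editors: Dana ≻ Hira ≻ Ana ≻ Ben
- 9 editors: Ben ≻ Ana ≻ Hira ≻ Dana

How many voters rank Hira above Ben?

1

Ballots ranking Hira above Ben: 1.
Ballots ranking Ben above Hira: 10+9 = 19.
So 1 of 20 voters prefer Hira to Ben.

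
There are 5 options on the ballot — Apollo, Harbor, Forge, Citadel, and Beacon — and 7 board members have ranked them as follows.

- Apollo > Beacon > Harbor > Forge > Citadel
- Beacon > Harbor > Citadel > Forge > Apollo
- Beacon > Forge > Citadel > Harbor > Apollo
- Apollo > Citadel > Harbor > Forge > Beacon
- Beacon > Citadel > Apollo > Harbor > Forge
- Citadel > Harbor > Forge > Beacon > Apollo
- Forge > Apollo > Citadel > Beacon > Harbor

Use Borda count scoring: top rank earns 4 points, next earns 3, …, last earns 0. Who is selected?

Borda scores:
  Apollo: 4 + 0 + 0 + 4 + 2 + 0 + 3 = 13
  Harbor: 2 + 3 + 1 + 2 + 1 + 3 + 0 = 12
  Forge: 1 + 1 + 3 + 1 + 0 + 2 + 4 = 12
  Citadel: 0 + 2 + 2 + 3 + 3 + 4 + 2 = 16
  Beacon: 3 + 4 + 4 + 0 + 4 + 1 + 1 = 17
Beacon has the highest total.

Beacon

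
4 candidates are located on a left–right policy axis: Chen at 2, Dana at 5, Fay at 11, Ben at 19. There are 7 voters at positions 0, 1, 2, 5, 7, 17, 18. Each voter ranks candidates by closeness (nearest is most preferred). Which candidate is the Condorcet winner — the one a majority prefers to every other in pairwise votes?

Dana

With single-peaked preferences on a line, the Condorcet winner is the candidate closest to the median voter.
The median voter (position 5) is closest to Dana at 5.
Check: Dana vs Ben — voters closer to Dana: 5 of 7.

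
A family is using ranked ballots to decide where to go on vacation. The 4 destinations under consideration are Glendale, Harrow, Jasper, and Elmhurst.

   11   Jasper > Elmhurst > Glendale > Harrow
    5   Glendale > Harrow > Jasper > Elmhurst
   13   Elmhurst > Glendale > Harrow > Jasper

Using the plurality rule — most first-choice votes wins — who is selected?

Elmhurst

First-place vote totals:
  Glendale: 5
  Harrow: 0
  Jasper: 11
  Elmhurst: 13
Elmhurst has the most first-place votes.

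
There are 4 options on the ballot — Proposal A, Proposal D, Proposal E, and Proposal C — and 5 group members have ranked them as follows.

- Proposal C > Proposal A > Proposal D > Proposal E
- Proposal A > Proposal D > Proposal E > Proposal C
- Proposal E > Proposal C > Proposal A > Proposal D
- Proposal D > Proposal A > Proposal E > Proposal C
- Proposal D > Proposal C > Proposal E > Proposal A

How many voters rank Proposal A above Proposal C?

Ballots ranking Proposal A above Proposal C: 2.
Ballots ranking Proposal C above Proposal A: 3.
So 2 of 5 voters prefer Proposal A to Proposal C.

2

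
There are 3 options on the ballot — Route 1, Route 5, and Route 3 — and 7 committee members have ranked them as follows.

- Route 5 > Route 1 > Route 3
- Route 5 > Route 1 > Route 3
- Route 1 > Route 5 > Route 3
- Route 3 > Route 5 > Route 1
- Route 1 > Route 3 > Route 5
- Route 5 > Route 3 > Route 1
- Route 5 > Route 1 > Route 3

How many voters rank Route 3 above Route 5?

Ballots ranking Route 3 above Route 5: 2.
Ballots ranking Route 5 above Route 3: 5.
So 2 of 7 voters prefer Route 3 to Route 5.

2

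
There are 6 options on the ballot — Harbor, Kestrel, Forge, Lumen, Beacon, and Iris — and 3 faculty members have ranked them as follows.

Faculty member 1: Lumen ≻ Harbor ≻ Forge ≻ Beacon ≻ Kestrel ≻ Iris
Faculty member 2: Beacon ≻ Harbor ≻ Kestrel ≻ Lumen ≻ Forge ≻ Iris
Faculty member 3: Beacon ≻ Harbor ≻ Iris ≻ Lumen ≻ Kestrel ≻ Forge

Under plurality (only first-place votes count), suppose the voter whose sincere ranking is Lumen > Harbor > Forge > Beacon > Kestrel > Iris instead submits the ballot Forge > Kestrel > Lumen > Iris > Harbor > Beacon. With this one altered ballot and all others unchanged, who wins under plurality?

Beacon

First-place totals with the altered ballot: Harbor 0, Kestrel 0, Forge 1, Lumen 0, Beacon 2, Iris 0.
The winner is unchanged: still Beacon.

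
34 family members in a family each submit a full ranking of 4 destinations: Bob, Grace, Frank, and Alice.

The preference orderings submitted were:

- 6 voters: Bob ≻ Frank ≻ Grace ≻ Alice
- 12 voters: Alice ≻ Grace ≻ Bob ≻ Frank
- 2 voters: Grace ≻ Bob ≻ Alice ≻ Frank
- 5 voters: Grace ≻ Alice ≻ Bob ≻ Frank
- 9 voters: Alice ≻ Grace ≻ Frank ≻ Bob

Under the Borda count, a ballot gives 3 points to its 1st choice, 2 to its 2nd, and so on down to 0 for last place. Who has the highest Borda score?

Alice

Borda scores:
  Bob: 6·3 + 12·1 + 2·2 + 5·1 + 9·0 = 39
  Grace: 6·1 + 12·2 + 2·3 + 5·3 + 9·2 = 69
  Frank: 6·2 + 12·0 + 2·0 + 5·0 + 9·1 = 21
  Alice: 6·0 + 12·3 + 2·1 + 5·2 + 9·3 = 75
Alice has the highest total.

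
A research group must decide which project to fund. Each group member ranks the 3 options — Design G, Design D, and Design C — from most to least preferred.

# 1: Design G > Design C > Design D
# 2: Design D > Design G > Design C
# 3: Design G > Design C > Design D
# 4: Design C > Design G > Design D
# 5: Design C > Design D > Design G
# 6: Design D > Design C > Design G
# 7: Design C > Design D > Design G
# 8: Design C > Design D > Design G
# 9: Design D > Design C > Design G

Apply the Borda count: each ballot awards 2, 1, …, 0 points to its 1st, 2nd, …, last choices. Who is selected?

Design C

Borda scores:
  Design G: 2 + 1 + 2 + 1 + 0 + 0 + 0 + 0 + 0 = 6
  Design D: 0 + 2 + 0 + 0 + 1 + 2 + 1 + 1 + 2 = 9
  Design C: 1 + 0 + 1 + 2 + 2 + 1 + 2 + 2 + 1 = 12
Design C has the highest total.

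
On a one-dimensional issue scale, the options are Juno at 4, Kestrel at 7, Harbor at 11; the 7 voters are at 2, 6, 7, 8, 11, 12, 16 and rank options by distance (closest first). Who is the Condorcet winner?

With single-peaked preferences on a line, the Condorcet winner is the candidate closest to the median voter.
The median voter (position 8) is closest to Kestrel at 7.
Check: Kestrel vs Juno — voters closer to Kestrel: 6 of 7.

Kestrel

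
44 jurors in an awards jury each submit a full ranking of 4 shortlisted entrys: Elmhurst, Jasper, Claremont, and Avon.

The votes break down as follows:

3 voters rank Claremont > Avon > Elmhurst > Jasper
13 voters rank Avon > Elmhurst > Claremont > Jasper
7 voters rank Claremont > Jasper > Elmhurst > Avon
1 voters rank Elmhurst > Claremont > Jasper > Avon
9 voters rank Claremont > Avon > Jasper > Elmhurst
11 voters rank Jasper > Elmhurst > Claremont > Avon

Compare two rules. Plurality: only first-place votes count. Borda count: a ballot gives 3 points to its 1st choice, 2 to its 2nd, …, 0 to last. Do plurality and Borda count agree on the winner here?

Plurality first-place counts: Elmhurst 1, Jasper 11, Claremont 19, Avon 13 → Claremont.
Borda totals: Elmhurst 61, Jasper 57, Claremont 83, Avon 63 → Claremont.
The two rules agree on Claremont.

Yes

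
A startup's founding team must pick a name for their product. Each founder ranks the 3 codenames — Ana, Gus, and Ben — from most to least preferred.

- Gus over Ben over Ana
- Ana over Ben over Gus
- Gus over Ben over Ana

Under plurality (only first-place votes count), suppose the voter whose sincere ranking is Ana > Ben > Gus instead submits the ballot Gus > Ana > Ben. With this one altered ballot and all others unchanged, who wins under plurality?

First-place totals with the altered ballot: Ana 0, Gus 3, Ben 0.
The winner is unchanged: still Gus.

Gus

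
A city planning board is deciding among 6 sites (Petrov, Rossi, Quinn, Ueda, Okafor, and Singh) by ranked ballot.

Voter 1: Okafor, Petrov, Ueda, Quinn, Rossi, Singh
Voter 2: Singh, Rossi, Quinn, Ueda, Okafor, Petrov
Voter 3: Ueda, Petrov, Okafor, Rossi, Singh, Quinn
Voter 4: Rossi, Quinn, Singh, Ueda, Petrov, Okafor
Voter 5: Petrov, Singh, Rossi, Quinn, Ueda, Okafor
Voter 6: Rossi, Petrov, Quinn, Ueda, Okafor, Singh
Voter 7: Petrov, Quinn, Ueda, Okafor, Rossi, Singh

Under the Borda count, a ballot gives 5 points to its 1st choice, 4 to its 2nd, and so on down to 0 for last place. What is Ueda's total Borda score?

Borda scores:
  Petrov: 4 + 0 + 4 + 1 + 5 + 4 + 5 = 23
  Rossi: 1 + 4 + 2 + 5 + 3 + 5 + 1 = 21
  Quinn: 2 + 3 + 0 + 4 + 2 + 3 + 4 = 18
  Ueda: 3 + 2 + 5 + 2 + 1 + 2 + 3 = 18
  Okafor: 5 + 1 + 3 + 0 + 0 + 1 + 2 = 12
  Singh: 0 + 5 + 1 + 3 + 4 + 0 + 0 = 13

18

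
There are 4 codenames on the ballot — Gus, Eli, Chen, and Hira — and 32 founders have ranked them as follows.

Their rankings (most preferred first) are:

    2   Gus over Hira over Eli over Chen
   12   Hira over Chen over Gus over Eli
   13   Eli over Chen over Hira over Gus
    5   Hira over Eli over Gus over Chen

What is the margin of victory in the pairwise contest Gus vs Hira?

Ballots ranking Gus above Hira: 2.
Ballots ranking Hira above Gus: 12+13+5 = 30.
Hira wins 30–2, a margin of 28.

28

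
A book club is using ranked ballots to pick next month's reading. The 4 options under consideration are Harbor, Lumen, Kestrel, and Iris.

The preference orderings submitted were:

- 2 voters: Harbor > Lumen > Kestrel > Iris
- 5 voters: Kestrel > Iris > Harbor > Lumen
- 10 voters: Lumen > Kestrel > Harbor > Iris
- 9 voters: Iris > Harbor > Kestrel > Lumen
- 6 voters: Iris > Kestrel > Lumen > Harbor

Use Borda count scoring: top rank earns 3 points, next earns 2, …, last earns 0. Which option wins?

Kestrel

Borda scores:
  Harbor: 2·3 + 5·1 + 10·1 + 9·2 + 6·0 = 39
  Lumen: 2·2 + 5·0 + 10·3 + 9·0 + 6·1 = 40
  Kestrel: 2·1 + 5·3 + 10·2 + 9·1 + 6·2 = 58
  Iris: 2·0 + 5·2 + 10·0 + 9·3 + 6·3 = 55
Kestrel has the highest total.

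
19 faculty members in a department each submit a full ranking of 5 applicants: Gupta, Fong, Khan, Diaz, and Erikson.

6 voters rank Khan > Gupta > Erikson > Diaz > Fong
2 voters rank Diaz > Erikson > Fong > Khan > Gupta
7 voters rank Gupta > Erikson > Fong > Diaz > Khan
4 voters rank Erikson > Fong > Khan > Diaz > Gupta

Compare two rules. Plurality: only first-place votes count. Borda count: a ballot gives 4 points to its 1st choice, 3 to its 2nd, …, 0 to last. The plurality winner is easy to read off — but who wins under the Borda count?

Erikson

Plurality first-place counts: Gupta 7, Fong 0, Khan 6, Diaz 2, Erikson 4 → Gupta.
Borda totals: Gupta 46, Fong 30, Khan 34, Diaz 25, Erikson 55 → Erikson.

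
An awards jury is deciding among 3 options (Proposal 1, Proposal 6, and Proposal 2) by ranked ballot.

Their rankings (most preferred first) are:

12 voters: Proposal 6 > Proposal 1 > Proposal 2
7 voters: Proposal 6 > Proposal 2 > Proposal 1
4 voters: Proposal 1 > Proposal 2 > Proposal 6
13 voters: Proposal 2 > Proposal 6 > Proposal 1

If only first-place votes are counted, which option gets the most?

First-place vote totals:
  Proposal 1: 4
  Proposal 6: 19
  Proposal 2: 13
Proposal 6 has the most first-place votes.

Proposal 6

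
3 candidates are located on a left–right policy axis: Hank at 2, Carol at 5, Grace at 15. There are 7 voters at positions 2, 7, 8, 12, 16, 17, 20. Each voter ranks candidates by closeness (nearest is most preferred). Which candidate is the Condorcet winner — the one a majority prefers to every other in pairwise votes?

With single-peaked preferences on a line, the Condorcet winner is the candidate closest to the median voter.
The median voter (position 12) is closest to Grace at 15.
Check: Grace vs Carol — voters closer to Grace: 4 of 7.

Grace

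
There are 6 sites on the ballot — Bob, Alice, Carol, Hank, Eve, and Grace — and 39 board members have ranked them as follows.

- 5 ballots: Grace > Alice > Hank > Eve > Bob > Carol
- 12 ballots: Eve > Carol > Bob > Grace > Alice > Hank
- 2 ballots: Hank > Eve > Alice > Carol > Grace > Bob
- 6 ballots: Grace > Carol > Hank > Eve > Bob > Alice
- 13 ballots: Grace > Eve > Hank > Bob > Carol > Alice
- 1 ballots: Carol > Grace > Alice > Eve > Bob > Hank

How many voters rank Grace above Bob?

Ballots ranking Grace above Bob: 5+2+6+13+1 = 27.
Ballots ranking Bob above Grace: 12.
So 27 of 39 voters prefer Grace to Bob.

27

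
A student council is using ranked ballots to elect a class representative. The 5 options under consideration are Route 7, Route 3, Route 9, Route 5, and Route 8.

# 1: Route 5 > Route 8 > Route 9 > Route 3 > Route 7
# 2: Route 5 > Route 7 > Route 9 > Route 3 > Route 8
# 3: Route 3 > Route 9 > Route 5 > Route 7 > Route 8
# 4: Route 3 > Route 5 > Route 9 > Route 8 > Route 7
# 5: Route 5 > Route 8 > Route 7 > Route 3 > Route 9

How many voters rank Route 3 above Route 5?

2

Ballots ranking Route 3 above Route 5: 2.
Ballots ranking Route 5 above Route 3: 3.
So 2 of 5 voters prefer Route 3 to Route 5.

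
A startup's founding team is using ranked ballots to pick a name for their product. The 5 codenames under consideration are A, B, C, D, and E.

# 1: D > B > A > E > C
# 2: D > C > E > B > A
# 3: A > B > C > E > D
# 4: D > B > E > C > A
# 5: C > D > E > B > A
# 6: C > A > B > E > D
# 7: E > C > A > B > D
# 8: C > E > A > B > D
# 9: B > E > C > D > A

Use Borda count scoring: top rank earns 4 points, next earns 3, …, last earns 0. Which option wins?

C

Borda scores:
  A: 2 + 0 + 4 + 0 + 0 + 3 + 2 + 2 + 0 = 13
  B: 3 + 1 + 3 + 3 + 1 + 2 + 1 + 1 + 4 = 19
  C: 0 + 3 + 2 + 1 + 4 + 4 + 3 + 4 + 2 = 23
  D: 4 + 4 + 0 + 4 + 3 + 0 + 0 + 0 + 1 = 16
  E: 1 + 2 + 1 + 2 + 2 + 1 + 4 + 3 + 3 = 19
C has the highest total.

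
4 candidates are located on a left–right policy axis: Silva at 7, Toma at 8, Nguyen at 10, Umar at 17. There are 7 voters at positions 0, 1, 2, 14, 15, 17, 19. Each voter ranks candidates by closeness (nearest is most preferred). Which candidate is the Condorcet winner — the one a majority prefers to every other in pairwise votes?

Umar

With single-peaked preferences on a line, the Condorcet winner is the candidate closest to the median voter.
The median voter (position 14) is closest to Umar at 17.
Check: Umar vs Nguyen — voters closer to Umar: 4 of 7.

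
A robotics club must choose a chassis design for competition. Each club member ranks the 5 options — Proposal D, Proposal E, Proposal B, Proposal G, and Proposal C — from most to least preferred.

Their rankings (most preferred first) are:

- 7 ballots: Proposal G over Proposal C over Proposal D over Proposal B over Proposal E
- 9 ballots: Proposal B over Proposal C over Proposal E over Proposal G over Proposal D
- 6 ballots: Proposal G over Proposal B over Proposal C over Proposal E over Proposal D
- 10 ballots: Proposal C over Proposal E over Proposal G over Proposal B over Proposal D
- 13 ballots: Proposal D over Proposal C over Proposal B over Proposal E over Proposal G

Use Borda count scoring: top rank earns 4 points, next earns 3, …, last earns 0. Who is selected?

Borda scores:
  Proposal D: 7·2 + 9·0 + 6·0 + 10·0 + 13·4 = 66
  Proposal E: 7·0 + 9·2 + 6·1 + 10·3 + 13·1 = 67
  Proposal B: 7·1 + 9·4 + 6·3 + 10·1 + 13·2 = 97
  Proposal G: 7·4 + 9·1 + 6·4 + 10·2 + 13·0 = 81
  Proposal C: 7·3 + 9·3 + 6·2 + 10·4 + 13·3 = 139
Proposal C has the highest total.

Proposal C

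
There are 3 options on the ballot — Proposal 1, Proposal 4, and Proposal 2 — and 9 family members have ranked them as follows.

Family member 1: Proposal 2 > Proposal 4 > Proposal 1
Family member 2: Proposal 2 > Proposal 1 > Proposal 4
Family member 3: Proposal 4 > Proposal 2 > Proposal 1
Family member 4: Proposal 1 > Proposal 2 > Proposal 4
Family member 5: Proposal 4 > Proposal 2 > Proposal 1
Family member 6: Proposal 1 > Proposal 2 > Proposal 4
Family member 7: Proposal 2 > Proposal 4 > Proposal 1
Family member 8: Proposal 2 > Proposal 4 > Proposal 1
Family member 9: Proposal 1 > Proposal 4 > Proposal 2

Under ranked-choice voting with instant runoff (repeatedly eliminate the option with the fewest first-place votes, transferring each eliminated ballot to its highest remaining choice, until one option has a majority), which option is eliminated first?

Round 1: Proposal 2 4, Proposal 1 3, Proposal 4 2. Proposal 4 has the fewest and is eliminated.
Round 2: Proposal 2 6, Proposal 1 3. Proposal 2 has a majority.

Proposal 4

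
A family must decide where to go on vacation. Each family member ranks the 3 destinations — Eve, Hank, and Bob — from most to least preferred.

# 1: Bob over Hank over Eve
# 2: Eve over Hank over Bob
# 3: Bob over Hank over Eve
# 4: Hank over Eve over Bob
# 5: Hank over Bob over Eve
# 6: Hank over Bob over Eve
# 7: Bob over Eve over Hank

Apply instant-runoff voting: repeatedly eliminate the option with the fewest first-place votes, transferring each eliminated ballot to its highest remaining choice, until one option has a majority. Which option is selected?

Hank

Round 1: Hank 3, Bob 3, Eve 1. Eve has the fewest and is eliminated.
Round 2: Hank 4, Bob 3. Hank has a majority.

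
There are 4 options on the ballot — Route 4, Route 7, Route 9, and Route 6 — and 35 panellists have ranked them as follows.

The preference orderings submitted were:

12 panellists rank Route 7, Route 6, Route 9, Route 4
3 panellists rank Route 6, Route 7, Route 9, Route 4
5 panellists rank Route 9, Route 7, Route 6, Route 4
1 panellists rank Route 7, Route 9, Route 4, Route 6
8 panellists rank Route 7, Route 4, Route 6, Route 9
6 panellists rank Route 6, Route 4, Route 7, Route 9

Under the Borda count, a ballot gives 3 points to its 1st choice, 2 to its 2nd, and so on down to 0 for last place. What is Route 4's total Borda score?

29

Borda scores:
  Route 4: 12·0 + 3·0 + 5·0 + 1 + 8·2 + 6·2 = 29
  Route 7: 12·3 + 3·2 + 5·2 + 3 + 8·3 + 6·1 = 85
  Route 9: 12·1 + 3·1 + 5·3 + 2 + 8·0 + 6·0 = 32
  Route 6: 12·2 + 3·3 + 5·1 + 0 + 8·1 + 6·3 = 64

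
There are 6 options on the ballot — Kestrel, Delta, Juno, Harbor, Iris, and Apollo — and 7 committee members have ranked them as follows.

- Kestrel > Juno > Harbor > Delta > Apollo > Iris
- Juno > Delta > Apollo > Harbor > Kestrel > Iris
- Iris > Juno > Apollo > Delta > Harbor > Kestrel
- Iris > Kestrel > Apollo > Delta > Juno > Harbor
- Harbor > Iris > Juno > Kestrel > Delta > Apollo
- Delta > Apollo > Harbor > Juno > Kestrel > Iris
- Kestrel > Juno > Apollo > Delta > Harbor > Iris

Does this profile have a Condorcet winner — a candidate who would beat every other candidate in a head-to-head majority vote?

Head-to-head results (7 voters total):
Kestrel vs Delta: Kestrel wins 4–3.
Kestrel vs Juno: Juno wins 4–3.
Kestrel vs Harbor: Harbor wins 4–3.
Kestrel vs Iris: Kestrel wins 4–3.
Kestrel vs Apollo: Kestrel wins 4–3.
Delta vs Juno: Juno wins 5–2.
Delta vs Harbor: Delta wins 5–2.
Delta vs Iris: Delta wins 4–3.
Delta vs Apollo: Delta wins 4–3.
Juno vs Harbor: Juno wins 5–2.
Juno vs Iris: Juno wins 4–3.
Juno vs Apollo: Juno wins 5–2.
Harbor vs Iris: Harbor wins 5–2.
Harbor vs Apollo: Apollo wins 5–2.
Iris vs Apollo: Apollo wins 4–3.
Juno beats each rival — Kestrel (4–3), Delta (5–2), Harbor (5–2), Iris (4–3), Apollo (5–2) — so Juno is the Condorcet winner.

Yes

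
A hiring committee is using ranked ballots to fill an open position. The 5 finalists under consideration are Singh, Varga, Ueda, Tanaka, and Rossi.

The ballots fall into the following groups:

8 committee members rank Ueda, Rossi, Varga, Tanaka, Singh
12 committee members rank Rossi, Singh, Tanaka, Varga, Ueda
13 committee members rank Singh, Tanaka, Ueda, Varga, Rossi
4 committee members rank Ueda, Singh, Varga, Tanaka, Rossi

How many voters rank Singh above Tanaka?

29

Ballots ranking Singh above Tanaka: 12+13+4 = 29.
Ballots ranking Tanaka above Singh: 8.
So 29 of 37 voters prefer Singh to Tanaka.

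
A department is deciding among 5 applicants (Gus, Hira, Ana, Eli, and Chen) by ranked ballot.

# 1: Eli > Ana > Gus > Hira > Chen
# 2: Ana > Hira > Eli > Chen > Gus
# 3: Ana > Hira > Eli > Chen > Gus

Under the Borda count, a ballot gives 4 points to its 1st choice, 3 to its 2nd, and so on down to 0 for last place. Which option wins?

Borda scores:
  Gus: 2 + 0 + 0 = 2
  Hira: 1 + 3 + 3 = 7
  Ana: 3 + 4 + 4 = 11
  Eli: 4 + 2 + 2 = 8
  Chen: 0 + 1 + 1 = 2
Ana has the highest total.

Ana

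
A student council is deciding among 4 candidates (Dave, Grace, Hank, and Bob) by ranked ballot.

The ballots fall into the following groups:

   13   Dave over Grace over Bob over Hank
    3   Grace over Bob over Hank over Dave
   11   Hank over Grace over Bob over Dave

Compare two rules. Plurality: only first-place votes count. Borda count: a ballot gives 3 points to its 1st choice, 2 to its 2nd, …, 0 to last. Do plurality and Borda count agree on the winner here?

No

Plurality first-place counts: Dave 13, Grace 3, Hank 11, Bob 0 → Dave.
Borda totals: Dave 39, Grace 57, Hank 36, Bob 30 → Grace.
The two rules disagree: plurality picks Dave, Borda picks Grace.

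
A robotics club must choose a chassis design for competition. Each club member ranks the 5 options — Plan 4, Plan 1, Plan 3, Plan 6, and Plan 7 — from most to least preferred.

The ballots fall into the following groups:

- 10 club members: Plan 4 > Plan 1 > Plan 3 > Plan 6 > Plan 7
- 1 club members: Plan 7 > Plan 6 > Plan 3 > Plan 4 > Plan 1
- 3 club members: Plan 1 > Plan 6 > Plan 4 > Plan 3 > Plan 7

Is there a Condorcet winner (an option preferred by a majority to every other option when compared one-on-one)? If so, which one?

Head-to-head results (14 voters total):
Plan 4 vs Plan 1: Plan 4 wins 11–3.
Plan 4 vs Plan 3: Plan 4 wins 13–1.
Plan 4 vs Plan 6: Plan 4 wins 10–4.
Plan 4 vs Plan 7: Plan 4 wins 13–1.
Plan 1 vs Plan 3: Plan 1 wins 13–1.
Plan 1 vs Plan 6: Plan 1 wins 13–1.
Plan 1 vs Plan 7: Plan 1 wins 13–1.
Plan 3 vs Plan 6: Plan 3 wins 10–4.
Plan 3 vs Plan 7: Plan 3 wins 13–1.
Plan 6 vs Plan 7: Plan 6 wins 13–1.
Plan 4 beats each rival — Plan 1 (11–3), Plan 3 (13–1), Plan 6 (10–4), Plan 7 (13–1) — so Plan 4 is the Condorcet winner.

Plan 4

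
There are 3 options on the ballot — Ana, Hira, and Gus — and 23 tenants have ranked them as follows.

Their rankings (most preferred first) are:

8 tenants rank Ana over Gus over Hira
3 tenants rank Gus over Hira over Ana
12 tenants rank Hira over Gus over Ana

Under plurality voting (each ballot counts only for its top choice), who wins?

Hira

First-place vote totals:
  Ana: 8
  Hira: 12
  Gus: 3
Hira has the most first-place votes.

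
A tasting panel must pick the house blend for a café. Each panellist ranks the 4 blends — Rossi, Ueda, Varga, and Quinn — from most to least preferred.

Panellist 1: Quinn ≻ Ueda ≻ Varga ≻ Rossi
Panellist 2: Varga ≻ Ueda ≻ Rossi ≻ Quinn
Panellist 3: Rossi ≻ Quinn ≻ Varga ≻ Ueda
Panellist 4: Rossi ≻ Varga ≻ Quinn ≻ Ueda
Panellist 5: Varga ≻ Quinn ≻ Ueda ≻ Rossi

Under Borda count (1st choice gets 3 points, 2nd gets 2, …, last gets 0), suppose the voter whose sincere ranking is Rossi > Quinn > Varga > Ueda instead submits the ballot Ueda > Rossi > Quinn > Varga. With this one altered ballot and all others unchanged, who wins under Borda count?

Varga

Borda totals with the altered ballot: Rossi 6, Ueda 8, Varga 9, Quinn 7.
The winner is unchanged: still Varga.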